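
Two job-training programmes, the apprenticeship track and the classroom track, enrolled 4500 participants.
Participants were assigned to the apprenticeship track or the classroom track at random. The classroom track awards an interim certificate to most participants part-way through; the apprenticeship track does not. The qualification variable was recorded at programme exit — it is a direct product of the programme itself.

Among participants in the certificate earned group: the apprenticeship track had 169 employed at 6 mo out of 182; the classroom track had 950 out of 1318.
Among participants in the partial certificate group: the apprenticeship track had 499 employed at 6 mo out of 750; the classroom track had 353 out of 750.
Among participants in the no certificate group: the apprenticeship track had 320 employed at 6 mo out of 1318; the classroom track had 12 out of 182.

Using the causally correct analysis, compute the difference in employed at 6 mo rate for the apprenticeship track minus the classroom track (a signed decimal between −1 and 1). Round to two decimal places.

Within every qualification attained during the programme level the apprenticeship track has the higher rate, yet pooled the classroom track does — Simpson's reversal.
Qualification attained during the programme is recorded after the programme and is itself shifted by it — it sits on the causal path from programme to outcome. Conditioning on a mediator would strip out part of the effect we want; the pooled comparison gives the total causal effect.
The causal difference is the pooled difference: 0.439 − 0.584 = -0.145.

-0.15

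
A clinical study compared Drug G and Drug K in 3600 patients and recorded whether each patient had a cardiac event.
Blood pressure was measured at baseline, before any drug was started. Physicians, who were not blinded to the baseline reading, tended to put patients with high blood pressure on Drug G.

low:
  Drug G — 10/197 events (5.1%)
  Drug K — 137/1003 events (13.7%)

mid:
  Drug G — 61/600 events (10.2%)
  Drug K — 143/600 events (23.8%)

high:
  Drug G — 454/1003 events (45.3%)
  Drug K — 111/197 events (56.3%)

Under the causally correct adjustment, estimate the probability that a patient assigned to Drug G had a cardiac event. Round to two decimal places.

The stratified and pooled comparisons disagree (Drug G wins within each blood pressure; Drug K wins overall), so the answer turns on the causal role of blood pressure.
Blood pressure is set before the drug has any effect — it is not caused by the drug — and it independently drives the outcome. That makes it a confounder, so the causal comparison is within blood pressure levels.
Standardising Drug G to the population blood pressure mix: 0.333·10/197 + 0.333·61/600 + 0.333·454/1003 = 0.202.

0.20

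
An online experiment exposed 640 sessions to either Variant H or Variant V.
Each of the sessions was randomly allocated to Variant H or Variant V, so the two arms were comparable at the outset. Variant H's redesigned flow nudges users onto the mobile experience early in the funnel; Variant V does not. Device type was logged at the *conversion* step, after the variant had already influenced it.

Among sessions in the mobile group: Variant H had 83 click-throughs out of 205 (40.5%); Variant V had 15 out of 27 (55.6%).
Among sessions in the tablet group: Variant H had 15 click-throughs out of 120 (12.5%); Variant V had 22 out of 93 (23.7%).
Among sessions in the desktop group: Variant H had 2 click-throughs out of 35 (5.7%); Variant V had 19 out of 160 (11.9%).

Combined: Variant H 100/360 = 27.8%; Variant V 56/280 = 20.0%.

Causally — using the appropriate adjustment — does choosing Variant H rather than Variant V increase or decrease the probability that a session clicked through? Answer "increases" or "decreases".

increases

The device type-specific comparison favours Variant V throughout, but the pooled figures favour Variant H. The question is whether to condition on device type.
Stratifying would compare variants among sessions the variants themselves sorted into device type groups — a form of selection on an intermediate. The unconditioned pooled rates give the total causal effect.
Pooled: Variant H 27.8% vs Variant V 20.0%; Variant H is higher overall.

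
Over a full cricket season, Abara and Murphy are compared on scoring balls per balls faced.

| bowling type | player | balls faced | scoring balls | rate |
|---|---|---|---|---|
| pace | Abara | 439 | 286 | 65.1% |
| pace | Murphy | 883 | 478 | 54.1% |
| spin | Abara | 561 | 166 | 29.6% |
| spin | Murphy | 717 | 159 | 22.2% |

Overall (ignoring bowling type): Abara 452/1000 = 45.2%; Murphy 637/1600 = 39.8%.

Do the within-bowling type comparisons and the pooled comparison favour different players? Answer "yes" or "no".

no

Within each bowling type level (pace 65.1% vs 54.1%; spin 29.6% vs 22.2%), Abara has the higher rate every time. Pooled: 45.2% vs 39.8% — Abara has the higher rate overall. They agree.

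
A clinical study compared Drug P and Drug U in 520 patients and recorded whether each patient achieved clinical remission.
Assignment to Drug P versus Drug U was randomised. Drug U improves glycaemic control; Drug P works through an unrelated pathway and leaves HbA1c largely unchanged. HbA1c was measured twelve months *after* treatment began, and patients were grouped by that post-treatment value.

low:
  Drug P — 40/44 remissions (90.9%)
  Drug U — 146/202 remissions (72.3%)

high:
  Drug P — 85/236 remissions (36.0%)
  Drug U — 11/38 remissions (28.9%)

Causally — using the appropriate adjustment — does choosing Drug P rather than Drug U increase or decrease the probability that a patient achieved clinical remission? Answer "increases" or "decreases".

decreases

The distribution of HbA1c is itself part of what the drug does — it is an intermediate outcome. Holding it fixed would remove that part of the effect; the total effect is the pooled difference.
Pooled: Drug P 44.6% vs Drug U 65.4%; Drug U is higher overall.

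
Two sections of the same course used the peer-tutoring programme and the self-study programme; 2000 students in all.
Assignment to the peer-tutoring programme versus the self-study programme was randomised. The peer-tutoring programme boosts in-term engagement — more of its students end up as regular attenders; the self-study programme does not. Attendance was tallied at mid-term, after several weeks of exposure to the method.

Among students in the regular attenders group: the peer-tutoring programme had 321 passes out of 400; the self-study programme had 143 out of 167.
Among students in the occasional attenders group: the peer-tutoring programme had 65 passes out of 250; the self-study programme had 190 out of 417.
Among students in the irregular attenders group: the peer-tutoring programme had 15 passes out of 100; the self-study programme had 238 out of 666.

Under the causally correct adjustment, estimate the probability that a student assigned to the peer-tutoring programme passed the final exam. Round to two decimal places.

0.53

Because the teaching method influences mid-term attendance, mid-term attendance is a post-treatment mediator, not a confounder. Stratifying on it would bias the estimate; the causal effect is the crude pooled difference.
So P(outcome | do(the peer-tutoring programme)) is just the pooled rate for the peer-tutoring programme: 401/750 = 0.535.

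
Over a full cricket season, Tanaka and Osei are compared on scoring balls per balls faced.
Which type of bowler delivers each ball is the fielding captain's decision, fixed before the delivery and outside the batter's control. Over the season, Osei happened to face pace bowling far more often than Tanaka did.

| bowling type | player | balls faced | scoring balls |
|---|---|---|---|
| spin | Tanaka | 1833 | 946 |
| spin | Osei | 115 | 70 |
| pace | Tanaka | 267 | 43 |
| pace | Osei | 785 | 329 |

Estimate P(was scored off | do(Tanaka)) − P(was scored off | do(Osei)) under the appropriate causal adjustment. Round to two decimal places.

The stratified and pooled comparisons disagree (Osei wins within each bowling type; Tanaka wins overall), so the answer turns on the causal role of bowling type.
Bowling type differs across players for reasons unrelated to any effect of the player itself, and it separately predicts the outcome — a classic confounder. We must compare within bowling type levels.
Adjusting over the population distribution of bowling type: 0.649·(0.516−0.609) + 0.351·(0.161−0.419) = -0.151.

-0.15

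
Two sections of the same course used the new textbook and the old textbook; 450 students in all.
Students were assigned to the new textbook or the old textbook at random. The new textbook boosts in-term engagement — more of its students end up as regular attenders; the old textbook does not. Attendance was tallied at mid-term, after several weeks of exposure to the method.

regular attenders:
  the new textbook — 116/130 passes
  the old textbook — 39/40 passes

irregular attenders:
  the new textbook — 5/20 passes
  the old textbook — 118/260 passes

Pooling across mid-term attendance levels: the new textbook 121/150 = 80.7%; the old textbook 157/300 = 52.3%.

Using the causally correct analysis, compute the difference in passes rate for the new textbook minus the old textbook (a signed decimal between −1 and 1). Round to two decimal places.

The distribution of mid-term attendance is itself part of what the teaching method does — it is an intermediate outcome. Holding it fixed would remove that part of the effect; the total effect is the pooled difference.
The causal difference is the pooled difference: 0.807 − 0.523 = +0.283.

+0.28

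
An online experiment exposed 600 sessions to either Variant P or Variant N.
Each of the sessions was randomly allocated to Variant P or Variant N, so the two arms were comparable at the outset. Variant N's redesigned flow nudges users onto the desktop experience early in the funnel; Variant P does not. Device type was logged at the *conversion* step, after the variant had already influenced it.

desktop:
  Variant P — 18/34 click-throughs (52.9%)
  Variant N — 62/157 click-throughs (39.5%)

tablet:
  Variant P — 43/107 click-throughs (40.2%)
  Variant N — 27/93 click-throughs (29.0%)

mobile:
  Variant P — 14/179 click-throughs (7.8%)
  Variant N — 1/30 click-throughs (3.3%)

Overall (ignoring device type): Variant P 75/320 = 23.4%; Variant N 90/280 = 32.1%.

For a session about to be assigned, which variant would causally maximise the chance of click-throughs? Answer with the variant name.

Stratifying would compare variants among sessions the variants themselves sorted into device type groups — a form of selection on an intermediate. The unconditioned pooled rates give the total causal effect.
Pooled: Variant P 23.4% vs Variant N 32.1%; Variant N is higher overall.

Variant N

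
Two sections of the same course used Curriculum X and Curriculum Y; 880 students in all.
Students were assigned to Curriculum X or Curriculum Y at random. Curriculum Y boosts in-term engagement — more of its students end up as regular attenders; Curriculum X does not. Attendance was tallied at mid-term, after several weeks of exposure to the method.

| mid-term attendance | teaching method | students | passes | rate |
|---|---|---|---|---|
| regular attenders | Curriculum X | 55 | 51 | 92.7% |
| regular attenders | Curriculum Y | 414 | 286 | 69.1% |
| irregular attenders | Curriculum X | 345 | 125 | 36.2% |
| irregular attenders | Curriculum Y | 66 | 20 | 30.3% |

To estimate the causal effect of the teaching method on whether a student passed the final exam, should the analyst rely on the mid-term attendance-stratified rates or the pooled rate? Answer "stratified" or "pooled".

pooled

Stratifying would compare teaching methods among students the teaching methods themselves sorted into mid-term attendance groups — a form of selection on an intermediate. The unconditioned pooled rates give the total causal effect.
Pooled: Curriculum X 44.0% vs Curriculum Y 63.7%; Curriculum Y is higher overall.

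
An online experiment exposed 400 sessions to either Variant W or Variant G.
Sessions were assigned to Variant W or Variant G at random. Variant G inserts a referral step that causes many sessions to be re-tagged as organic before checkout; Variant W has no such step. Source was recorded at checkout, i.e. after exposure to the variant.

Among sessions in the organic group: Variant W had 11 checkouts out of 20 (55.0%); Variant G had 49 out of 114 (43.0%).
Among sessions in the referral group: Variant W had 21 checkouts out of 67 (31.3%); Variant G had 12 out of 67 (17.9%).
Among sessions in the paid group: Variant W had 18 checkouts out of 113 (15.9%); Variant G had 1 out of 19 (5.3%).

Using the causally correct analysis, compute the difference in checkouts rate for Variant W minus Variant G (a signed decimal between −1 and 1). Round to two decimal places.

-0.06

Within every traffic source level Variant W has the higher rate, yet pooled Variant G does — Simpson's reversal.
Traffic source is recorded after the variant and is itself shifted by it — it sits on the causal path from variant to outcome. Conditioning on a mediator would strip out part of the effect we want; the pooled comparison gives the total causal effect.
The causal difference is the pooled difference: 0.250 − 0.310 = -0.060.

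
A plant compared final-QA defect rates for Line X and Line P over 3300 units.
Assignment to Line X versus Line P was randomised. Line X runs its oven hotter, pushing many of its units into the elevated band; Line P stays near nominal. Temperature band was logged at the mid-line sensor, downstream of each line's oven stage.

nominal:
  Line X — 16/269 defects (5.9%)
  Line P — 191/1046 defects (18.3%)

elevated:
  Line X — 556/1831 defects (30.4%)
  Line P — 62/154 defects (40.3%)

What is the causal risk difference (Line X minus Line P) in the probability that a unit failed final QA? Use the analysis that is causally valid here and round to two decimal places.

+0.06

The in-process temperature band-specific comparison favours Line X throughout, but the pooled figures favour Line P. The question is whether to condition on in-process temperature band.
Stratifying would compare lines among units the lines themselves sorted into in-process temperature band groups — a form of selection on an intermediate. The unconditioned pooled rates give the total causal effect.
The causal difference is the pooled difference: 0.272 − 0.211 = +0.062.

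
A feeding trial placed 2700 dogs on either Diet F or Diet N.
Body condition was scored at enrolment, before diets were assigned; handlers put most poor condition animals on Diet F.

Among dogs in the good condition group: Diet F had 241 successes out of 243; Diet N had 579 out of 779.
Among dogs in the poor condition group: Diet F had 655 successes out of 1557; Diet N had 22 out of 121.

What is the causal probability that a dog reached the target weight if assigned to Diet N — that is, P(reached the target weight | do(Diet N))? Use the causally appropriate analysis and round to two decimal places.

0.39

Here starting body condition is a common cause — it drives both which diet a case falls under and the outcome. The crude comparison mixes populations; the stratum-specific rates are the causally relevant ones.
Standardising Diet N to the population starting body condition mix: 0.379·579/779 + 0.621·22/121 = 0.394.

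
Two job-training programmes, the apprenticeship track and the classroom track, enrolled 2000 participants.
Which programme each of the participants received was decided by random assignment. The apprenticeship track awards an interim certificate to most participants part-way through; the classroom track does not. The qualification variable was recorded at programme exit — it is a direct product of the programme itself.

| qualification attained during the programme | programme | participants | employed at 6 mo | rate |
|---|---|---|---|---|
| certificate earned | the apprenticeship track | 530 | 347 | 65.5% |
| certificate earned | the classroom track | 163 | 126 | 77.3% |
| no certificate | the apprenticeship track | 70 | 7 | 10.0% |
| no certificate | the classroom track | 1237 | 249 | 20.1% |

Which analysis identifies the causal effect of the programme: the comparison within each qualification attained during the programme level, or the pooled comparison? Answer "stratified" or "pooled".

pooled

The stratified and pooled comparisons disagree (the classroom track wins within each qualification attained during the programme; the apprenticeship track wins overall), so the answer turns on the causal role of qualification attained during the programme.
The distribution of qualification attained during the programme is itself part of what the programme does — it is an intermediate outcome. Holding it fixed would remove that part of the effect; the total effect is the pooled difference.
Pooled: the apprenticeship track 59.0% vs the classroom track 26.8%; the apprenticeship track is higher overall.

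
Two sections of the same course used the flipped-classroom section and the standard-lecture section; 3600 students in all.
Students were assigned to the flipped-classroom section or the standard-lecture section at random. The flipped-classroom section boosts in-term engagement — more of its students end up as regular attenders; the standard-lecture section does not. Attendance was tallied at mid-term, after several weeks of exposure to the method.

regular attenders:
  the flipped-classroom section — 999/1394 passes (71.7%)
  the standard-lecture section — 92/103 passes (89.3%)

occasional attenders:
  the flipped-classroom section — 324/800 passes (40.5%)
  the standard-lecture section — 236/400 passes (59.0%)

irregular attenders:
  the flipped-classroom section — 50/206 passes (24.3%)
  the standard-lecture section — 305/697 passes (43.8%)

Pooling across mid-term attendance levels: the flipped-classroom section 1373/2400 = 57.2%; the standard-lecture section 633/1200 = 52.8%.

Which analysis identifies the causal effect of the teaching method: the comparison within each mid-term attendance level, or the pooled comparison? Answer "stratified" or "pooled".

pooled

the standard-lecture section is higher inside every mid-term attendance stratum but the flipped-classroom section is higher in aggregate. Whether to stratify depends on how mid-term attendance relates to the teaching method.
Mid-term attendance is downstream of the teaching method. One should not condition on a consequence of treatment, so the overall rates are the right comparison.
Pooled: the flipped-classroom section 57.2% vs the standard-lecture section 52.8%; the flipped-classroom section is higher overall.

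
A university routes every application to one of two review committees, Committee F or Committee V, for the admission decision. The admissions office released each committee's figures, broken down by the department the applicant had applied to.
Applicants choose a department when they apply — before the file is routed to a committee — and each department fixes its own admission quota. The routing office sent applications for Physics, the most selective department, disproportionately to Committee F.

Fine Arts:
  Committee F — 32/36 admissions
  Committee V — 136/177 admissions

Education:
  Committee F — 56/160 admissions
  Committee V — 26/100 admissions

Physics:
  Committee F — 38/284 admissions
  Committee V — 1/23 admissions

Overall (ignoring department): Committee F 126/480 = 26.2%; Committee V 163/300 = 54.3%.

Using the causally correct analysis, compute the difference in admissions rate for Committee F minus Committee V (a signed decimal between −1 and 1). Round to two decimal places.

+0.10

Since department is a pre-existing factor (not a product of the review committee) and it affects the outcome on its own, it is a confounder. The stratified rates, not the pooled rate, identify the causal effect.
Adjusting over the population distribution of department: 0.273·(0.889−0.768) + 0.333·(0.350−0.260) + 0.394·(0.134−0.043) = +0.098.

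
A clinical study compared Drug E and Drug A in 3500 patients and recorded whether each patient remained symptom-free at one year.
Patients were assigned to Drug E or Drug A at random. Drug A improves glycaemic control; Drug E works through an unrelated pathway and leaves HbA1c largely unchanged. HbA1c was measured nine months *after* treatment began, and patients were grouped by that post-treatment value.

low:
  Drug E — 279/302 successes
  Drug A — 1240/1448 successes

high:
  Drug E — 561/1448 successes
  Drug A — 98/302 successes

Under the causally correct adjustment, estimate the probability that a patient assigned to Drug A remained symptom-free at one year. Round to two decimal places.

0.76

Within every HbA1c level Drug E has the higher rate, yet pooled Drug A does — Simpson's reversal.
Stratifying would compare drugs among patients the drugs themselves sorted into HbA1c groups — a form of selection on an intermediate. The unconditioned pooled rates give the total causal effect.
So P(outcome | do(Drug A)) is just the pooled rate for Drug A: 1338/1750 = 0.765.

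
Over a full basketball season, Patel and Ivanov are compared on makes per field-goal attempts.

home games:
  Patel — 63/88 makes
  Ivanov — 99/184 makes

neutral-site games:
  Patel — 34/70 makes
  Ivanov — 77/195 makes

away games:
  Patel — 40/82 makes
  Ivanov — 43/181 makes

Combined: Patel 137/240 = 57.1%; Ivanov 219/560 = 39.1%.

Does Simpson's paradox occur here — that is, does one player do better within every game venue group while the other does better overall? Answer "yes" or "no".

no

Within each game venue level (home games 71.6% vs 53.8%; neutral-site games 48.6% vs 39.5%; away games 48.8% vs 23.8%), Patel has the higher rate every time. Pooled: 57.1% vs 39.1% — Patel has the higher rate overall. They agree.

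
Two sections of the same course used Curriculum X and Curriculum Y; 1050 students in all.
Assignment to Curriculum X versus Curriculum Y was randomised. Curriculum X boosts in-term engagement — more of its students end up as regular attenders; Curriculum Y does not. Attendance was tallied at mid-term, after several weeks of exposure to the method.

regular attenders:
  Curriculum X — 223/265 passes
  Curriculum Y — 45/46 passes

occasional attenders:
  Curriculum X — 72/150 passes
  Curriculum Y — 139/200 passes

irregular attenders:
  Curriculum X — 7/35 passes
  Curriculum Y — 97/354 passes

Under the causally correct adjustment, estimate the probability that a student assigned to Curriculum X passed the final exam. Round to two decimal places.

0.67

Mid-term attendance lies on the pathway teaching method → mid-term attendance → outcome, so adjusting for it blocks the indirect effect. For the total causal effect of teaching method, use the unadjusted pooled rates.
So P(outcome | do(Curriculum X)) is just the pooled rate for Curriculum X: 302/450 = 0.671.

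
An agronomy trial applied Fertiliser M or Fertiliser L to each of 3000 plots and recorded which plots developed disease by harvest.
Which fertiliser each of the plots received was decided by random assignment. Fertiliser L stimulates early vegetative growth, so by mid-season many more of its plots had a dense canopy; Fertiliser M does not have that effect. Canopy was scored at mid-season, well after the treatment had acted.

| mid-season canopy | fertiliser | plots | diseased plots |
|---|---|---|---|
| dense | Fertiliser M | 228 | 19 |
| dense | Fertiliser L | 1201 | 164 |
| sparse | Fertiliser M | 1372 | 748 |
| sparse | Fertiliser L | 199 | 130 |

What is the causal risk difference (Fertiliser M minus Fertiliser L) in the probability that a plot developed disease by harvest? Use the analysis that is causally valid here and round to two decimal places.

Stratifying would compare fertilisers among plots the fertilisers themselves sorted into mid-season canopy groups — a form of selection on an intermediate. The unconditioned pooled rates give the total causal effect.
The causal difference is the pooled difference: 0.479 − 0.210 = +0.269.

+0.27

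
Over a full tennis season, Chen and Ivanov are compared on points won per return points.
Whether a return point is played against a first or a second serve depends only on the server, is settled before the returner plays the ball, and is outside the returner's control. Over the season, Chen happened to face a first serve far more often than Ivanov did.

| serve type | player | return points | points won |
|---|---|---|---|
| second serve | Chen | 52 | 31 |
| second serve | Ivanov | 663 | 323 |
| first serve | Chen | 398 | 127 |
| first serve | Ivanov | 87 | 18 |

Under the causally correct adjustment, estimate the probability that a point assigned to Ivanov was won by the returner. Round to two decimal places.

0.37

Within every serve type level Chen has the higher rate, yet pooled Ivanov does — Simpson's reversal.
Here serve type is a common cause — it drives both which player a case falls under and the outcome. The crude comparison mixes populations; the stratum-specific rates are the causally relevant ones.
Standardising Ivanov to the population serve type mix: 0.596·323/663 + 0.404·18/87 = 0.374.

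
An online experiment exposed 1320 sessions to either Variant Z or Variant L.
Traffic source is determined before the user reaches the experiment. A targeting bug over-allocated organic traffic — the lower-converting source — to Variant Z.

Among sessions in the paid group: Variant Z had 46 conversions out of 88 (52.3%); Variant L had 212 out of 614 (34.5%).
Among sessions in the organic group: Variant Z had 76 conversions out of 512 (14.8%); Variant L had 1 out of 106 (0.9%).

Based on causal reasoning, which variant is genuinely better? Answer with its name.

Variant Z

Traffic source differs across variants for reasons unrelated to any effect of the variant itself, and it separately predicts the outcome — a classic confounder. We must compare within traffic source levels.
Within each level — paid: 52.3% vs 34.5%; organic: 14.8% vs 0.9% — Variant Z is higher every time.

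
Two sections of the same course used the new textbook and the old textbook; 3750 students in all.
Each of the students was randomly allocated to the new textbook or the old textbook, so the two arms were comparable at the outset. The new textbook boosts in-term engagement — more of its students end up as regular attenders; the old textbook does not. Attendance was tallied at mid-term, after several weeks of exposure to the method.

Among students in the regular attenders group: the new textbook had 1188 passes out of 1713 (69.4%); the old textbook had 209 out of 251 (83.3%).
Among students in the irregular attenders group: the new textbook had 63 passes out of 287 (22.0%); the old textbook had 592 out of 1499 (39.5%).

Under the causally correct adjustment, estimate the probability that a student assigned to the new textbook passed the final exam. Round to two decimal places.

Mid-term attendance here is a post-treatment variable shaped by the teaching method; conditioning on it would introduce bias rather than remove it. The overall comparison is the causal one.
So P(outcome | do(the new textbook)) is just the pooled rate for the new textbook: 1251/2000 = 0.625.

0.63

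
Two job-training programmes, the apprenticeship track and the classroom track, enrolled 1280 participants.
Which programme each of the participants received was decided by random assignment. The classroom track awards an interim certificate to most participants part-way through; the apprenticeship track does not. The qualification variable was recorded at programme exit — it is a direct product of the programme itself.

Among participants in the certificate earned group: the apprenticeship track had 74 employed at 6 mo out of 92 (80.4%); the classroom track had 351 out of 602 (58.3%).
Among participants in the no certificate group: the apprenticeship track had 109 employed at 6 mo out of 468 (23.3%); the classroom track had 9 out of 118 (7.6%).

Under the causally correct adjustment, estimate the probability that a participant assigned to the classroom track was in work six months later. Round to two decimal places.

0.50

The distribution of qualification attained during the programme is itself part of what the programme does — it is an intermediate outcome. Holding it fixed would remove that part of the effect; the total effect is the pooled difference.
So P(outcome | do(the classroom track)) is just the pooled rate for the classroom track: 360/720 = 0.500.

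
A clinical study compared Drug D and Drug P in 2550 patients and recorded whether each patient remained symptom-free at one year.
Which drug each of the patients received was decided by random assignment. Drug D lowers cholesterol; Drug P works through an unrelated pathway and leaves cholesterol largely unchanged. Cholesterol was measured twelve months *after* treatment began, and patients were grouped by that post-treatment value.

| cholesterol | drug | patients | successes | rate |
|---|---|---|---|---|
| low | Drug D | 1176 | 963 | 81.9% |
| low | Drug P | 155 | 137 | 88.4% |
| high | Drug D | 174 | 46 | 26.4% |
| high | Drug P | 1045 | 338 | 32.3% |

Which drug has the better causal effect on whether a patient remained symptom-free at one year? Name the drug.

Drug D

Stratifying would compare drugs among patients the drugs themselves sorted into cholesterol groups — a form of selection on an intermediate. The unconditioned pooled rates give the total causal effect.
Pooled: Drug D 74.7% vs Drug P 39.6%; Drug D is higher overall.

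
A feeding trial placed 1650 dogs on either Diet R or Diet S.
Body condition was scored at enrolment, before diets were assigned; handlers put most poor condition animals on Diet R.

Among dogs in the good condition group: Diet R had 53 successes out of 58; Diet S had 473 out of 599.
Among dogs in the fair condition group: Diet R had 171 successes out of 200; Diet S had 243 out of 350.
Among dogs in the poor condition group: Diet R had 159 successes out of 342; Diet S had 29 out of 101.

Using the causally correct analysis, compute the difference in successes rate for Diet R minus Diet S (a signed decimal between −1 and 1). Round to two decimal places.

The starting body condition-specific comparison favours Diet R throughout, but the pooled figures favour Diet S. The question is whether to condition on starting body condition.
Starting body condition is set before the diet has any effect — it is not caused by the diet — and it independently drives the outcome. That makes it a confounder, so the causal comparison is within starting body condition levels.
Adjusting over the population distribution of starting body condition: 0.398·(0.914−0.790) + 0.333·(0.855−0.694) + 0.268·(0.465−0.287) = +0.151.

+0.15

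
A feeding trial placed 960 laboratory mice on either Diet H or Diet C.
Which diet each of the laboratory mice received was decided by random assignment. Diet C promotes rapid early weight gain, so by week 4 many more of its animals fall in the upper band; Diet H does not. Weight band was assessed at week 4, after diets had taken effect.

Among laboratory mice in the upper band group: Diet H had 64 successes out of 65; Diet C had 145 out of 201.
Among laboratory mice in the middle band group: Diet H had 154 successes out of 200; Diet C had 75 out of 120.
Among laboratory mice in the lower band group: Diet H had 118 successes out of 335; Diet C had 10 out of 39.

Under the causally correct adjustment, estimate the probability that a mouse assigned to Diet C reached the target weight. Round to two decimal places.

The week-4 weight band-specific comparison favours Diet H throughout, but the pooled figures favour Diet C. The question is whether to condition on week-4 weight band.
Stratifying would compare diets among laboratory mice the diets themselves sorted into week-4 weight band groups — a form of selection on an intermediate. The unconditioned pooled rates give the total causal effect.
So P(outcome | do(Diet C)) is just the pooled rate for Diet C: 230/360 = 0.639.

0.64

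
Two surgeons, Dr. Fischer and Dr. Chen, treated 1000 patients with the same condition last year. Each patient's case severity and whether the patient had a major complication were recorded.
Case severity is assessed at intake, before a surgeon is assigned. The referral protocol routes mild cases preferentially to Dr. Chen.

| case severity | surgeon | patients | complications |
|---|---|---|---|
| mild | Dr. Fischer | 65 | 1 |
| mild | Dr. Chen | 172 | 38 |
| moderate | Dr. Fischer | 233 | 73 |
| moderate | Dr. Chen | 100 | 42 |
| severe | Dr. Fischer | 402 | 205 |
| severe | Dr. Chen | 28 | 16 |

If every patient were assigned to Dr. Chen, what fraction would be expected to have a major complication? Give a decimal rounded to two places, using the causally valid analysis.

0.44

Within every case severity level Dr. Fischer has the lower rate, yet pooled Dr. Chen does — Simpson's reversal.
The imbalance in case severity arose from how patients were allocated, not from anything the surgeon did; and case severity independently affects the outcome. The pooled gap is confounded — condition on case severity.
Standardising Dr. Chen to the population case severity mix: 0.237·38/172 + 0.333·42/100 + 0.430·16/28 = 0.438.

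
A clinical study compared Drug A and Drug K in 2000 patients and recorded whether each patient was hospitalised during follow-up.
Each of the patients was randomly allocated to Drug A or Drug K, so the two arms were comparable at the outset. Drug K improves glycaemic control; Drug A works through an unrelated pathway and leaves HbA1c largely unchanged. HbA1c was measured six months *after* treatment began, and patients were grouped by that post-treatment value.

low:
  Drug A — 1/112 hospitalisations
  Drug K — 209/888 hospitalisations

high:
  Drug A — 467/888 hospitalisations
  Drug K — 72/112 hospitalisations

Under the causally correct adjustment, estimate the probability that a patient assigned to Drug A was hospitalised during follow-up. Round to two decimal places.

Stratifying would compare drugs among patients the drugs themselves sorted into HbA1c groups — a form of selection on an intermediate. The unconditioned pooled rates give the total causal effect.
So P(outcome | do(Drug A)) is just the pooled rate for Drug A: 468/1000 = 0.468.

0.47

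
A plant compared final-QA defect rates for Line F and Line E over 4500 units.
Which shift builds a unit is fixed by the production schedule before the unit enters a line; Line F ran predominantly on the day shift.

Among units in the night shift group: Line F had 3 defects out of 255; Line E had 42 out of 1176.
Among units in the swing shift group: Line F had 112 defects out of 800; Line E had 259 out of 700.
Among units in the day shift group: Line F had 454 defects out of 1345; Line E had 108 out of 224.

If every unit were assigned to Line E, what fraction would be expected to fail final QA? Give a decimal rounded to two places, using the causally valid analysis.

The stratified and pooled comparisons disagree (Line F wins within each shift; Line E wins overall), so the answer turns on the causal role of shift.
Since shift is a pre-existing factor (not a product of the line) and it affects the outcome on its own, it is a confounder. The stratified rates, not the pooled rate, identify the causal effect.
Standardising Line E to the population shift mix: 0.318·42/1176 + 0.333·259/700 + 0.349·108/224 = 0.303.

0.30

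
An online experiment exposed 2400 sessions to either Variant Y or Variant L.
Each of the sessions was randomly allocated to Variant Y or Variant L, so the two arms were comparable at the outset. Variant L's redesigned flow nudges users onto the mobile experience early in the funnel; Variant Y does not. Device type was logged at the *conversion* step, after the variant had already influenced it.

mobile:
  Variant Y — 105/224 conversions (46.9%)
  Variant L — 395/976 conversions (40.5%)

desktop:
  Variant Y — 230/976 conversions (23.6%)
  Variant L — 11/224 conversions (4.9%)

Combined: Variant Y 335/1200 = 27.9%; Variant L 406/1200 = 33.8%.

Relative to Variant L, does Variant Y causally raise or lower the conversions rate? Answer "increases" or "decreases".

decreases

Device type lies on the pathway variant → device type → outcome, so adjusting for it blocks the indirect effect. For the total causal effect of variant, use the unadjusted pooled rates.
Pooled: Variant Y 27.9% vs Variant L 33.8%; Variant L is higher overall.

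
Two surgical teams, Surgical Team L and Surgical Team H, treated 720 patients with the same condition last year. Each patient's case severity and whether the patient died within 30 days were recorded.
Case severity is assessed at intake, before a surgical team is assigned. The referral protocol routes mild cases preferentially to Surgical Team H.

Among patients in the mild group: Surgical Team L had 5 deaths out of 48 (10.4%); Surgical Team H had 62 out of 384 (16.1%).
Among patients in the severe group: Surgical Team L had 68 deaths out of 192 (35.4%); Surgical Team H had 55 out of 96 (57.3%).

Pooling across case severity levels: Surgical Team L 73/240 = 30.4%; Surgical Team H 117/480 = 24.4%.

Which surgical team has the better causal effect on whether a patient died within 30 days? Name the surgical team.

The case severity-specific comparison favours Surgical Team L throughout, but the pooled figures favour Surgical Team H. The question is whether to condition on case severity.
Since case severity is a pre-existing factor (not a product of the surgical team) and it affects the outcome on its own, it is a confounder. The stratified rates, not the pooled rate, identify the causal effect.
Within each level — mild: 10.4% vs 16.1%; severe: 35.4% vs 57.3% — Surgical Team L is lower every time.

Surgical Team L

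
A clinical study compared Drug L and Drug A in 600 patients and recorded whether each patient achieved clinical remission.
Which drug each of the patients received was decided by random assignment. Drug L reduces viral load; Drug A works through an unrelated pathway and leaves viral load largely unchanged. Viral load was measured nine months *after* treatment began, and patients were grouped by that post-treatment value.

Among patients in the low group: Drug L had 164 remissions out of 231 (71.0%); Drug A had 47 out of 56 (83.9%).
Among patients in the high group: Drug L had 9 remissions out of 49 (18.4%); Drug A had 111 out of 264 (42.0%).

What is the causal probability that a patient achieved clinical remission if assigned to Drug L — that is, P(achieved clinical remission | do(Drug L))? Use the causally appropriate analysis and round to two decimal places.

Viral load is downstream of the drug. One should not condition on a consequence of treatment, so the overall rates are the right comparison.
So P(outcome | do(Drug L)) is just the pooled rate for Drug L: 173/280 = 0.618.

0.62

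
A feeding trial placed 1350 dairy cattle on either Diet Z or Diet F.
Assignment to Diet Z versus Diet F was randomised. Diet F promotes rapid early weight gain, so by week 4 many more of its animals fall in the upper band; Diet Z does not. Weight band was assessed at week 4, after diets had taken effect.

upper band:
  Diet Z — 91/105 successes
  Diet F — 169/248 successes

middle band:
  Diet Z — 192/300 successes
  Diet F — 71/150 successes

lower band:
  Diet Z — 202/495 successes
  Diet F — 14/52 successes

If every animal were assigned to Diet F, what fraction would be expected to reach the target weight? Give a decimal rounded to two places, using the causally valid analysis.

0.56

Week-4 weight band is recorded after the diet and is itself shifted by it — it sits on the causal path from diet to outcome. Conditioning on a mediator would strip out part of the effect we want; the pooled comparison gives the total causal effect.
So P(outcome | do(Diet F)) is just the pooled rate for Diet F: 254/450 = 0.564.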